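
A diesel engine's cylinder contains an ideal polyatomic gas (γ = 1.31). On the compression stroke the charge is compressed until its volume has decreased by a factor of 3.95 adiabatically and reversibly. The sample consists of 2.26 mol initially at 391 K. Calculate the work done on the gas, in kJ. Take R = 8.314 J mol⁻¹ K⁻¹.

W ≈ 12.6 kJ

Adiabatic: T₁V₁^(γ−1) = T₂V₂^(γ−1) ⇒ T₂ = T₁ (V₁/V₂)^(γ−1).
T₂ = 391 × 3.95^(0.31) = 598.6 K.
Q = 0, so ΔU = W_on_gas = nCᵥΔT with Cᵥ = R/(γ−1) = 26.82 J/(mol·K).
ΔU = 2.26 × 26.82 × (598.6 − 391) = 12580 J.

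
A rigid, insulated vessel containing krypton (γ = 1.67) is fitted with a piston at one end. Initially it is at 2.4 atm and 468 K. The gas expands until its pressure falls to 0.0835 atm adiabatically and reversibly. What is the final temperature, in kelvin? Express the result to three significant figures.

T₂ ≈ 122 K

Along an adiabat T P^((1−γ)/γ) is constant, so T₂ = T₁ (P₂/P₁)^((γ−1)/γ).
T₂ = 468 × (0.0835/2.4)^(0.401) = 121.6 K.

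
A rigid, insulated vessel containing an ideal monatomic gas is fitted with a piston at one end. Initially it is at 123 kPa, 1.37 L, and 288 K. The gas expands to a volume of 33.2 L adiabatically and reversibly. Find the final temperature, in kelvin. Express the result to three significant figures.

T₂ ≈ 34.4 K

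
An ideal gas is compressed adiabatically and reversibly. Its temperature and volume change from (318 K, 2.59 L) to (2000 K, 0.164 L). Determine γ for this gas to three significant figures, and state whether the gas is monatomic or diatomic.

γ ≈ 1.67; monatomic

TV^(γ−1) = const ⇒ γ − 1 = ln(T₂/T₁) / ln(V₁/V₂).
γ = 1 + ln(2000/318) / ln(2.59/0.164) = 1.666.
γ ≈ 1.67 is close to 5/3, so the gas is monatomic.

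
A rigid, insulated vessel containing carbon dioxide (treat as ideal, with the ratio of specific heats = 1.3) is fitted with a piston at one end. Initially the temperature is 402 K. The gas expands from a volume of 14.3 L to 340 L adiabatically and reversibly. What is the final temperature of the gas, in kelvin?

T₂ ≈ 155 K

For a reversible adiabat TV^(γ−1) is constant, so T₂ = T₁ (V₁/V₂)^(γ−1).
T₂ = 402 × (14.3/340)^(0.3) = 155.4 K.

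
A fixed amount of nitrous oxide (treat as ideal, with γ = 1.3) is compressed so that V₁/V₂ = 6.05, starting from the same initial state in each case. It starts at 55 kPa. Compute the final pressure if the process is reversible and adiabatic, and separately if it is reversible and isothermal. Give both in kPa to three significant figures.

adiabatic: 571 kPa; isothermal: 333 kPa

Isothermal: P₂ = P₁(V₁/V₂) = 55×6.05 = 332.8 kPa.
Adiabatic: P₂ = P₁(V₁/V₂)^γ = 55×6.05^(1.3) = 571 kPa.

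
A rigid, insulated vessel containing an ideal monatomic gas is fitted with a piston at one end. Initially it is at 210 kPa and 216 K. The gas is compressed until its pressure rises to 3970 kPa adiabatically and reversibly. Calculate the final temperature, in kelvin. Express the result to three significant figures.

T₂ ≈ 700 K

Along an adiabat T P^((1−γ)/γ) is constant, so T₂ = T₁ (P₂/P₁)^((γ−1)/γ).
For a monatomic ideal gas γ = 5/3, so (γ−1)/γ = 2/5.
T₂ = 216 × (3970/210)^(2/5) = 700 K.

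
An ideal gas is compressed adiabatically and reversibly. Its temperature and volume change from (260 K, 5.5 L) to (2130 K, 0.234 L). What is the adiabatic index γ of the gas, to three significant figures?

TV^(γ−1) = const ⇒ γ − 1 = ln(T₂/T₁) / ln(V₁/V₂).
γ = 1 + ln(2130/260) / ln(5.5/0.234) = 1.666.

γ ≈ 1.67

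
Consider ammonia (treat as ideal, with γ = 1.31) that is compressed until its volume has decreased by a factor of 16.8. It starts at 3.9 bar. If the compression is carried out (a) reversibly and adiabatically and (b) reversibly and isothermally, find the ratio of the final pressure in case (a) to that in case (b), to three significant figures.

Isothermal: P_b = P₁(V₁/V₂) = 3.9×16.8.
Adiabatic: P_a = P₁(V₁/V₂)^γ = 3.9×16.8^(1.31).
P_a/P_b = (V₁/V₂)^(γ−1) = 16.8^(0.31) = 2.398.

P_adiabatic / P_isothermal ≈ 2.40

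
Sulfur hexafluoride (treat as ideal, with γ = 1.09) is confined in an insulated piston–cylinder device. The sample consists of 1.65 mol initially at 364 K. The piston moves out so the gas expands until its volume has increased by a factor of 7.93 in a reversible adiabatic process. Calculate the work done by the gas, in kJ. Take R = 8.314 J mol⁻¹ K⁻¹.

Adiabatic: T₁V₁^(γ−1) = T₂V₂^(γ−1) ⇒ T₂ = T₁ (V₁/V₂)^(γ−1).
T₂ = 364 × (1/7.93)^(0.09) = 302.1 K.
Q = 0, so ΔU = W_on_gas = nCᵥΔT with Cᵥ = R/(γ−1) = 92.38 J/(mol·K).
ΔU = 1.65 × 92.38 × (302.1 − 364) = -9433 J.
Work done by the gas = −ΔU = 9433 J.

W ≈ 9.43 kJ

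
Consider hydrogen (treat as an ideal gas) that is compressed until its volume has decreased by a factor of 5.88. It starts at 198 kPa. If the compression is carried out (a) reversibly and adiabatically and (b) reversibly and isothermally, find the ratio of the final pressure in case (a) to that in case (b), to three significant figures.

For a diatomic ideal gas γ = 7/5.
Isothermal: P_b = P₁(V₁/V₂) = 198×5.88.
Adiabatic: P_a = P₁(V₁/V₂)^γ = 198×5.88^(7/5).
P_a/P_b = (V₁/V₂)^(γ−1) = 5.88^(2/5) = 2.031.

P_adiabatic / P_isothermal ≈ 2.03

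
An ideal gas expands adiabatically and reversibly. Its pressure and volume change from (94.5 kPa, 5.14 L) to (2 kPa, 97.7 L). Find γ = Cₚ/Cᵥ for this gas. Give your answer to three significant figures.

γ ≈ 1.31

PV^γ = const ⇒ γ = ln(P₂/P₁) / ln(V₁/V₂).
γ = ln(2/94.5) / ln(5.14/97.7) = 1.309.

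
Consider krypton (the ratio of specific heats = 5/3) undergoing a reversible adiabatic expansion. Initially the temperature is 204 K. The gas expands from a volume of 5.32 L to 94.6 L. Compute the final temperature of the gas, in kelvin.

For a reversible adiabat TV^(γ−1) is constant, so T₂ = T₁ (V₁/V₂)^(γ−1).
T₂ = 204 × (5.32/94.6)^(2/3) = 29.94 K.

T₂ ≈ 29.9 K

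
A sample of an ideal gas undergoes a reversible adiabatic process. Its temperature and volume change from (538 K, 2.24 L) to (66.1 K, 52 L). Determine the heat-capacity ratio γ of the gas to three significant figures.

TV^(γ−1) = const ⇒ γ − 1 = ln(T₂/T₁) / ln(V₁/V₂).
γ = 1 + ln(66.1/538) / ln(2.24/52) = 1.667.

γ ≈ 1.67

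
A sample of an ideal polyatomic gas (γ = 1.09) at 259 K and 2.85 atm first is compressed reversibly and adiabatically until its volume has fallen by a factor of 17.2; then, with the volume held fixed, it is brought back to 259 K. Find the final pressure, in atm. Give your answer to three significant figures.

Adiabatic step (PV^γ = const): P₂ = 2.85×17.2^(1.09) = 63.32 atm; T₂ = 259×17.2^(0.09) = 334.6 K.
Isochoric: P₃ = P₂(T₃/T₂) = 63.32 × (259/334.6) = 49.02 atm.

P₃ ≈ 49.0 atm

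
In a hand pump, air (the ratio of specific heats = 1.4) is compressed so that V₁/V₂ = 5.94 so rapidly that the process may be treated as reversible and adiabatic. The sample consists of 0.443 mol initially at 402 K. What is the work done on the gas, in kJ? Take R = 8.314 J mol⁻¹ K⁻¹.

W ≈ 3.85 kJ

Adiabatic: T₁V₁^(γ−1) = T₂V₂^(γ−1) ⇒ T₂ = T₁ (V₁/V₂)^(γ−1).
T₂ = 402 × 5.94^(0.4) = 819.9 K.
Q = 0, so ΔU = W_on_gas = nCᵥΔT with Cᵥ = R/(γ−1) = 20.79 J/(mol·K).
ΔU = 0.443 × 20.79 × (819.9 − 402) = 3848 J.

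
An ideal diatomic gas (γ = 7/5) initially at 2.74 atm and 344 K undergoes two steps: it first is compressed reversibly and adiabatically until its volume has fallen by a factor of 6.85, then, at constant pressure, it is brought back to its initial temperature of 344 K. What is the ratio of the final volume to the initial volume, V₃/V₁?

V₃/V₁ ≈ 0.0676

Adiabatic step: V₂/V₁ = 0.146; T₂ = T₁·6.85^(2/5) = 742.7 K.
Isobaric step: V₃/V₂ = T₃/T₂ = 344/742.7.
V₃/V₁ = (V₂/V₁)(V₃/V₂) = 0.146 × (344/742.7) = 0.06761.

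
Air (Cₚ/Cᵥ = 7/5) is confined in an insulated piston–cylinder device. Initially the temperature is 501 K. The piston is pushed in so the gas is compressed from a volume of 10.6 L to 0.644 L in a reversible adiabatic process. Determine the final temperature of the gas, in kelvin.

T₂ ≈ 1540 K

Adiabatic: T₁V₁^(γ−1) = T₂V₂^(γ−1) ⇒ T₂ = T₁ (V₁/V₂)^(γ−1).
T₂ = 501 × (10.6/0.644)^(2/5) = 1536 K.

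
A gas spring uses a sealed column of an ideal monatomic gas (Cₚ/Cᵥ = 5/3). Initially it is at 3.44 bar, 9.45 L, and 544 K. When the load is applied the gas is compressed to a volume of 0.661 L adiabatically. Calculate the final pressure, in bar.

Adiabatic: P₁V₁^γ = P₂V₂^γ ⇒ P₂ = P₁ (V₁/V₂)^γ.
P₂ = 3.44 × (9.45/0.661)^(5/3) = 289.7 bar.

P₂ ≈ 290 bar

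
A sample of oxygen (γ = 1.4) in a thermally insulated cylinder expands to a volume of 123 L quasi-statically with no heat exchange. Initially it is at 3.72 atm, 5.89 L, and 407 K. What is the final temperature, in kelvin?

T₂ ≈ 121 K

For a reversible adiabat TV^(γ−1) is constant, so T₂ = T₁ (V₁/V₂)^(γ−1).
T₂ = 407 × (5.89/123)^(0.4) = 120.7 K.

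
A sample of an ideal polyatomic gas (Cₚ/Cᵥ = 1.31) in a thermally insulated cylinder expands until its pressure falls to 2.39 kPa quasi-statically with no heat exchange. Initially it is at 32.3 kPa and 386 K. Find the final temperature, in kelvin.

Along an adiabat T P^((1−γ)/γ) is constant, so T₂ = T₁ (P₂/P₁)^((γ−1)/γ).
T₂ = 386 × (2.39/32.3)^(0.237) = 208.4 K.

T₂ ≈ 208 K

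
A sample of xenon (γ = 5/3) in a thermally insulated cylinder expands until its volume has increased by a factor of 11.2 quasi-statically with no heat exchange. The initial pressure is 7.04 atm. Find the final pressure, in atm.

P₂ ≈ 0.126 atm

Adiabatic: P₁V₁^γ = P₂V₂^γ ⇒ P₂ = P₁ (V₁/V₂)^γ.
P₂ = 7.04 × (1/11.2)^(5/3) = 0.1256 atm.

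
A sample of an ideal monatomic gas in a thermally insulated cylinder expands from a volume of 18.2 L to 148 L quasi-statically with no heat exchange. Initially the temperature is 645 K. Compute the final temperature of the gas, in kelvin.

For a reversible adiabat TV^(γ−1) is constant, so T₂ = T₁ (V₁/V₂)^(γ−1).
For a monatomic ideal gas γ = 5/3, so γ−1 = 2/3.
T₂ = 645 × (18.2/148)^(2/3) = 159.5 K.

T₂ ≈ 160 K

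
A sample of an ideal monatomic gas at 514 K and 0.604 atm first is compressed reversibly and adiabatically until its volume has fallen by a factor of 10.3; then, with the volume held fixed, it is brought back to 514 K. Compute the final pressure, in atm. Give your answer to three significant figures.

P₃ ≈ 6.22 atm

For a monatomic ideal gas γ = 5/3.
Adiabatic step (PV^γ = const): P₂ = 0.604×10.3^(5/3) = 29.45 atm; T₂ = 514×10.3^(2/3) = 2433 K.
Isochoric: P₃ = P₂(T₃/T₂) = 29.45 × (514/2433) = 6.221 atm.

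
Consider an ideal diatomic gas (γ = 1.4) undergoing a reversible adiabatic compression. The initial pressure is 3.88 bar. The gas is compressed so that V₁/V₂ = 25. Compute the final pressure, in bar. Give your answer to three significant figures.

P₂ ≈ 352 bar

Adiabatic: P₁V₁^γ = P₂V₂^γ ⇒ P₂ = P₁ (V₁/V₂)^γ.
P₂ = 3.88 × 25^(1.4) = 351.5 bar.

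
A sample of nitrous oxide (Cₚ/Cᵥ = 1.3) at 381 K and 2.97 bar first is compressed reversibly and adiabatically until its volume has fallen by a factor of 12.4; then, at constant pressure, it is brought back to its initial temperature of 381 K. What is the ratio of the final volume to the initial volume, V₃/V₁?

V₃/V₁ ≈ 0.0379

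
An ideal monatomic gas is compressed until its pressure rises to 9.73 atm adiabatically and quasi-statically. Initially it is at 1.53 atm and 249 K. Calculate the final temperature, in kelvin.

Along an adiabat T P^((1−γ)/γ) is constant, so T₂ = T₁ (P₂/P₁)^((γ−1)/γ).
For a monatomic ideal gas γ = 5/3, so (γ−1)/γ = 2/5.
T₂ = 249 × (9.73/1.53)^(2/5) = 521.9 K.

T₂ ≈ 522 K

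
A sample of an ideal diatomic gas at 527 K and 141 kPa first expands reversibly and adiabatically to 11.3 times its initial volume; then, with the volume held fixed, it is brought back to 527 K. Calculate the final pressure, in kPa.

P₃ ≈ 12.5 kPa

For a diatomic ideal gas γ = 7/5.
Adiabatic step (PV^γ = const): P₂ = 141×(1/11.3)^(7/5) = 4.731 kPa; T₂ = 527×(1/11.3)^(2/5) = 199.8 K.
Isochoric: P₃ = P₂(T₃/T₂) = 4.731 × (527/199.8) = 12.48 kPa.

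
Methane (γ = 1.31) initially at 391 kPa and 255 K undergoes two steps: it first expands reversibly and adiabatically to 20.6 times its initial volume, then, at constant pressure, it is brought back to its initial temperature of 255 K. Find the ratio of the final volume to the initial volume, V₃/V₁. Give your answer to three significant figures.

V₃/V₁ ≈ 52.6

Adiabatic step: V₂/V₁ = 20.6; T₂ = T₁·(1/20.6)^(0.31) = 99.83 K.
Isobaric step: V₃/V₂ = T₃/T₂ = 255/99.83.
V₃/V₁ = (V₂/V₁)(V₃/V₂) = 20.6 × (255/99.83) = 52.62.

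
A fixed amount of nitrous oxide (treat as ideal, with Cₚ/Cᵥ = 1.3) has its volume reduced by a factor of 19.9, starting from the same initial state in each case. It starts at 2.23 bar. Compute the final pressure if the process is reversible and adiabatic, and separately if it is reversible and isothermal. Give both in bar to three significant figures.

Isothermal: P₂ = P₁(V₁/V₂) = 2.23×19.9 = 44.38 bar.
Adiabatic: P₂ = P₁(V₁/V₂)^γ = 2.23×19.9^(1.3) = 108.8 bar.

adiabatic: 109 bar; isothermal: 44.4 bar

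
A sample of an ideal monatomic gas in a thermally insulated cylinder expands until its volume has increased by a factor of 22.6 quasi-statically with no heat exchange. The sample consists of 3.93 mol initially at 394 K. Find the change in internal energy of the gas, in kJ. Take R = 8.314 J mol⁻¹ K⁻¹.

For a reversible adiabat TV^(γ−1) is constant, so T₂ = T₁ (V₁/V₂)^(γ−1).
γ = 5/3 for a monatomic ideal gas, so γ−1 = 2/3.
T₂ = 394 × (1/22.6)^(2/3) = 49.29 K.
Q = 0, so ΔU = W_on_gas = nCᵥΔT with Cᵥ = R/(γ−1) = 12.47 J/(mol·K).
ΔU = 3.93 × 12.47 × (49.29 − 394) = -16890 J.

ΔU ≈ -16.9 kJ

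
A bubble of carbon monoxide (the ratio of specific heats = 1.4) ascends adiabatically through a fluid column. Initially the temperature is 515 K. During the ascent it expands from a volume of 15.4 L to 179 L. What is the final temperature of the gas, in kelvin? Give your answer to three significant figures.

For a reversible adiabat TV^(γ−1) is constant, so T₂ = T₁ (V₁/V₂)^(γ−1).
T₂ = 515 × (15.4/179)^(0.4) = 193.1 K.

T₂ ≈ 193 K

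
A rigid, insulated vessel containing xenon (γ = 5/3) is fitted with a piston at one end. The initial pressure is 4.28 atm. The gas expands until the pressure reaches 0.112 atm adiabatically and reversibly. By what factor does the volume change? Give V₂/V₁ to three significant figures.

V₂/V₁ ≈ 8.90

From PV^γ = const, V₂/V₁ = (P₁/P₂)^(1/γ).
V₂/V₁ = (4.28/0.112)^(3/5) = 8.899.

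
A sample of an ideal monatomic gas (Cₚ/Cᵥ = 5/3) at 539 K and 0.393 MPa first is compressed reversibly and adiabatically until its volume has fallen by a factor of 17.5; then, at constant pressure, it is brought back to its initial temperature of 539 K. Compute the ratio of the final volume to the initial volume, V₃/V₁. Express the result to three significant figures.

V₃/V₁ ≈ 0.00848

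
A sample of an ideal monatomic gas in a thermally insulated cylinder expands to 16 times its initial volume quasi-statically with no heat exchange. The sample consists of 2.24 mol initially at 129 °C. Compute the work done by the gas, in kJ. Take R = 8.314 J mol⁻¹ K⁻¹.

Adiabatic: T₁V₁^(γ−1) = T₂V₂^(γ−1) ⇒ T₂ = T₁ (V₁/V₂)^(γ−1).
γ = 5/3 for a monatomic ideal gas, so γ−1 = 2/3.
T₁ = 129 °C = 402.1 K.
T₂ = 402.1 × (1/16)^(2/3) = 63.33 K.
Q = 0, so ΔU = W_on_gas = nCᵥΔT with Cᵥ = R/(γ−1) = 12.47 J/(mol·K).
ΔU = 2.24 × 12.47 × (63.33 − 402.1) = -9465 J.
Work done by the gas = −ΔU = 9465 J.

W ≈ 9.46 kJ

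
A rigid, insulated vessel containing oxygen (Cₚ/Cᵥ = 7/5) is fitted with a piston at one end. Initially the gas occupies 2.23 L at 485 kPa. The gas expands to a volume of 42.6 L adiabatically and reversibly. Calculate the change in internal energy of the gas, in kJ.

P₂ = P₁(V₁/V₂)^γ = 485×(2.23/42.6)^(7/5) = 7.802 kPa.
For a reversible adiabat, W_by_gas = (P₁V₁ − P₂V₂)/(γ−1).
W_by = (485000×0.00223 − 7802×0.0426) / (2/5) = 1873 J.
Q = 0 ⇒ ΔU = −W_by = -1873 J.

ΔU ≈ -1.87 kJ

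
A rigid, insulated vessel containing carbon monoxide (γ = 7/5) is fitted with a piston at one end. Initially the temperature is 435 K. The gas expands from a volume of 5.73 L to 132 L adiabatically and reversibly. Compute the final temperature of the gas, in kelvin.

T₂ ≈ 124 K

Adiabatic: T₁V₁^(γ−1) = T₂V₂^(γ−1) ⇒ T₂ = T₁ (V₁/V₂)^(γ−1).
T₂ = 435 × (5.73/132)^(2/5) = 124 K.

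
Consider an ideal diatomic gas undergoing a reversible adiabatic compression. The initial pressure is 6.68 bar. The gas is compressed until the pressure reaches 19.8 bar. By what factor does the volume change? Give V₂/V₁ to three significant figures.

V₂/V₁ ≈ 0.460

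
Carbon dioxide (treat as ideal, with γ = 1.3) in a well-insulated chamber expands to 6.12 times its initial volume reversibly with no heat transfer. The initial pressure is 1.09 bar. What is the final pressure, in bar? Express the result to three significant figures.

Adiabatic: P₁V₁^γ = P₂V₂^γ ⇒ P₂ = P₁ (V₁/V₂)^γ.
P₂ = 1.09 × (1/6.12)^(1.3) = 0.1034 bar.

P₂ ≈ 0.103 bar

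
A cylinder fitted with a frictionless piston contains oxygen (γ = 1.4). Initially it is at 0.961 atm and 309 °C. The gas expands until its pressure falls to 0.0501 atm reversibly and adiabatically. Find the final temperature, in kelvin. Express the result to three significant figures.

Adiabatic: T₂/T₁ = (P₂/P₁)^((γ−1)/γ).
T₁ = 309 °C = 582.1 K.
T₂ = 582.1 × (0.0501/0.961)^(0.286) = 250.3 K.

T₂ ≈ 250 K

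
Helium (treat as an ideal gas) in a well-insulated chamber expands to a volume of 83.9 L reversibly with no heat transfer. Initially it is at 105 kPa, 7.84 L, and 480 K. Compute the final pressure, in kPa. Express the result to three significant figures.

P₂ ≈ 2.02 kPa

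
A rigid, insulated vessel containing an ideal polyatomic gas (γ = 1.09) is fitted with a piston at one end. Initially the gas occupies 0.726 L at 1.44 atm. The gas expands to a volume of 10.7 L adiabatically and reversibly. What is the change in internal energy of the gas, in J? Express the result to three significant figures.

ΔU ≈ -253 J

P₂ = P₁(V₁/V₂)^γ = 1.44×(0.726/10.7)^(1.09) = 0.07669 atm.
For a reversible adiabat, W_by_gas = (P₁V₁ − P₂V₂)/(γ−1).
W_by = (145900×0.000726 − 7771×0.0107) / (0.09) = 253.1 J.
Q = 0 ⇒ ΔU = −W_by = -253.1 J.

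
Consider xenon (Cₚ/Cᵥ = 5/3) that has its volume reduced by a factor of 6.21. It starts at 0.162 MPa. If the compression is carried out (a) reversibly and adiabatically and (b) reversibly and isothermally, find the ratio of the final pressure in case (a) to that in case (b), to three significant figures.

P_adiabatic / P_isothermal ≈ 3.38

Isothermal: P_b = P₁(V₁/V₂) = 0.162×6.21.
Adiabatic: P_a = P₁(V₁/V₂)^γ = 0.162×6.21^(5/3).
P_a/P_b = (V₁/V₂)^(γ−1) = 6.21^(2/3) = 3.379.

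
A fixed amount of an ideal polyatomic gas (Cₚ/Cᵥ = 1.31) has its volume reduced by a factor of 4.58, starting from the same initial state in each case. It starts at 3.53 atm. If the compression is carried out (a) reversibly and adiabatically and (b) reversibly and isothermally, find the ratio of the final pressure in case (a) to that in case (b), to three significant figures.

Isothermal: P_b = P₁(V₁/V₂) = 3.53×4.58.
Adiabatic: P_a = P₁(V₁/V₂)^γ = 3.53×4.58^(1.31).
P_a/P_b = (V₁/V₂)^(γ−1) = 4.58^(0.31) = 1.603.

P_adiabatic / P_isothermal ≈ 1.60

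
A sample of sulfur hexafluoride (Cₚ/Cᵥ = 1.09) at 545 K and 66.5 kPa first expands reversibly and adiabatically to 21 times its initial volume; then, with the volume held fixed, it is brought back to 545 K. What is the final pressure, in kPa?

P₃ ≈ 3.17 kPa

Adiabatic step (PV^γ = const): P₂ = 66.5×(1/21)^(1.09) = 2.408 kPa; T₂ = 545×(1/21)^(0.09) = 414.4 K.
Isochoric: P₃ = P₂(T₃/T₂) = 2.408 × (545/414.4) = 3.167 kPa.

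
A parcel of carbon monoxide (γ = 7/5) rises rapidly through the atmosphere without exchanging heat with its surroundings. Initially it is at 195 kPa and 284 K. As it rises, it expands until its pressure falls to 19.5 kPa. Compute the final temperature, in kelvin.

T₂ ≈ 147 K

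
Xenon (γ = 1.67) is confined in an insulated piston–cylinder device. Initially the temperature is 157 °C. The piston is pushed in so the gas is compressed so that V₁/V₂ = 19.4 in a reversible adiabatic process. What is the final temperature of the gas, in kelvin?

T₂ ≈ 3140 K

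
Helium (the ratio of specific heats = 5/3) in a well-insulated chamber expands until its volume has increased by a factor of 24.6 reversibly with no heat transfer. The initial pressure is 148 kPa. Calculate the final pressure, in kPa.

Adiabatic: P₁V₁^γ = P₂V₂^γ ⇒ P₂ = P₁ (V₁/V₂)^γ.
P₂ = 148 × (1/24.6)^(5/3) = 0.7113 kPa.

P₂ ≈ 0.711 kPa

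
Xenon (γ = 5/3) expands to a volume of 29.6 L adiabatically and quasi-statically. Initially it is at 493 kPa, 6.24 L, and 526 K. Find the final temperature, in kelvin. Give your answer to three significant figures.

T₂ ≈ 186 K

Adiabatic: T₁V₁^(γ−1) = T₂V₂^(γ−1) ⇒ T₂ = T₁ (V₁/V₂)^(γ−1).
T₂ = 526 × (6.24/29.6)^(2/3) = 186.3 K.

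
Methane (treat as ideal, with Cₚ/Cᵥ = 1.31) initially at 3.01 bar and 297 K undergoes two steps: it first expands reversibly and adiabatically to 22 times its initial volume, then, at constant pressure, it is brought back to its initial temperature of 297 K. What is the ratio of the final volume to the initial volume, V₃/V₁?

Adiabatic step: V₂/V₁ = 22; T₂ = T₁·(1/22)^(0.31) = 113.9 K.
Isobaric step: V₃/V₂ = T₃/T₂ = 297/113.9.
V₃/V₁ = (V₂/V₁)(V₃/V₂) = 22 × (297/113.9) = 57.36.

V₃/V₁ ≈ 57.4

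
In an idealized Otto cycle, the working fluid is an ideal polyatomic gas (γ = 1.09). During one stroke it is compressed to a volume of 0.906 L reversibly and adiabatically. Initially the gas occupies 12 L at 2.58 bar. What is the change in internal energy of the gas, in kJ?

ΔU ≈ 9.01 kJ

P₂ = P₁(V₁/V₂)^γ = 2.58×(12/0.906)^(1.09) = 43.12 bar.
For a reversible adiabat, W_by_gas = (P₁V₁ − P₂V₂)/(γ−1).
W_by = (258000×0.012 − 4.312×10^6×0.000906) / (0.09) = -9005 J.
Q = 0 ⇒ ΔU = −W_by = 9005 J.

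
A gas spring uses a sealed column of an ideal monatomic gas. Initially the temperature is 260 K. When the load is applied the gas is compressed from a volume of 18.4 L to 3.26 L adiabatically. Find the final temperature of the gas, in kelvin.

Adiabatic: T₁V₁^(γ−1) = T₂V₂^(γ−1) ⇒ T₂ = T₁ (V₁/V₂)^(γ−1).
For a monatomic ideal gas γ = 5/3, so γ−1 = 2/3.
T₂ = 260 × (18.4/3.26)^(2/3) = 824.2 K.

T₂ ≈ 824 K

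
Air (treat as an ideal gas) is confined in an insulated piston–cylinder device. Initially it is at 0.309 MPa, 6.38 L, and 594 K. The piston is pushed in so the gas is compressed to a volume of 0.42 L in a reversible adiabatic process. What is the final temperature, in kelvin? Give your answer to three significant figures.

T₂ ≈ 1760 K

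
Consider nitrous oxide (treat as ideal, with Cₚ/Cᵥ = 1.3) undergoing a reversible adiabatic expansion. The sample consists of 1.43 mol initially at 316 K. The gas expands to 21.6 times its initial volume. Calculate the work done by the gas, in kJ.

W ≈ 7.54 kJ

For a reversible adiabat TV^(γ−1) is constant, so T₂ = T₁ (V₁/V₂)^(γ−1).
T₂ = 316 × (1/21.6)^(0.3) = 125.7 K.
Q = 0, so ΔU = W_on_gas = nCᵥΔT with Cᵥ = R/(γ−1) = 27.71 J/(mol·K).
ΔU = 1.43 × 27.71 × (125.7 − 316) = -7541 J.
Work done by the gas = −ΔU = 7541 J.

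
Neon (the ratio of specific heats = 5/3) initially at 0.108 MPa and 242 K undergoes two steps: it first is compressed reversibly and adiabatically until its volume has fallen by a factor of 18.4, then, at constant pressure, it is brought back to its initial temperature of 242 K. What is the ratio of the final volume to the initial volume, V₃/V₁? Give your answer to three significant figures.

V₃/V₁ ≈ 0.00780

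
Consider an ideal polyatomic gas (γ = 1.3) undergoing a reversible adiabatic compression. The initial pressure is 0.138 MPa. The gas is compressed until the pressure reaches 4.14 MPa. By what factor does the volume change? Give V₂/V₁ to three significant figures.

From PV^γ = const, V₂/V₁ = (P₁/P₂)^(1/γ).
V₂/V₁ = (0.138/4.14)^(0.769) = 0.07307.

V₂/V₁ ≈ 0.0731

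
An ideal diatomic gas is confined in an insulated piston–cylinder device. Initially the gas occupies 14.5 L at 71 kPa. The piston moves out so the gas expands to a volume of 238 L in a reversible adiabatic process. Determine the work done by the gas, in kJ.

γ = 7/5 for a diatomic ideal gas.
P₂ = P₁(V₁/V₂)^γ = 71×(14.5/238)^(7/5) = 1.412 kPa.
For a reversible adiabat, W_by_gas = (P₁V₁ − P₂V₂)/(γ−1).
W_by = (71000×0.0145 − 1412×0.238) / (2/5) = 1733 J.

W ≈ 1.73 kJ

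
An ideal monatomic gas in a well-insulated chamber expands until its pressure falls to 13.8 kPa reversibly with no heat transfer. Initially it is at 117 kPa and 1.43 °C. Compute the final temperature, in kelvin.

T₂ ≈ 117 K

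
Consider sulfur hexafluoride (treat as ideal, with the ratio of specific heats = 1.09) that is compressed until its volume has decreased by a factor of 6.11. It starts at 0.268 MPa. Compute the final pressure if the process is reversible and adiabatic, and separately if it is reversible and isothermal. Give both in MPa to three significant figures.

adiabatic: 1.93 MPa; isothermal: 1.64 MPa

Isothermal: P₂ = P₁(V₁/V₂) = 0.268×6.11 = 1.637 MPa.
Adiabatic: P₂ = P₁(V₁/V₂)^γ = 0.268×6.11^(1.09) = 1.927 MPa.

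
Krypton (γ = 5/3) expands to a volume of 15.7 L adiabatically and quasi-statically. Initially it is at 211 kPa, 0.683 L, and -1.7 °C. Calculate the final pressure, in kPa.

P₂ ≈ 1.14 kPa

Since PV^γ is constant along a reversible adiabat, P₂ = P₁ (V₁/V₂)^γ.
P₂ = 211 × (0.683/15.7)^(5/3) = 1.135 kPa.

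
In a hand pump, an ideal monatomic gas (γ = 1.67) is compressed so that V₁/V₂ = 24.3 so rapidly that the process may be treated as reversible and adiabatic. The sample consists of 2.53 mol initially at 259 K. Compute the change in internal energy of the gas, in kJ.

Adiabatic: T₁V₁^(γ−1) = T₂V₂^(γ−1) ⇒ T₂ = T₁ (V₁/V₂)^(γ−1).
T₂ = 259 × 24.3^(0.67) = 2196 K.
Q = 0, so ΔU = W_on_gas = nCᵥΔT with Cᵥ = R/(γ−1) = 12.41 J/(mol·K).
ΔU = 2.53 × 12.41 × (2196 − 259) = 60820 J.

ΔU ≈ 60.8 kJ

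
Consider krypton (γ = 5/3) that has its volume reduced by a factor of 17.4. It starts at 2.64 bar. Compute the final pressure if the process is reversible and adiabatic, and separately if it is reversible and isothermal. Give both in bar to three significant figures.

Isothermal: P₂ = P₁(V₁/V₂) = 2.64×17.4 = 45.94 bar.
Adiabatic: P₂ = P₁(V₁/V₂)^γ = 2.64×17.4^(5/3) = 308.5 bar.

adiabatic: 308 bar; isothermal: 45.9 bar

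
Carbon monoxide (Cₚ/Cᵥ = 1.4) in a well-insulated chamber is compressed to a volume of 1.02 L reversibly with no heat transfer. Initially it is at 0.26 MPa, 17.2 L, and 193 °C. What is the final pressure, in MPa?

Adiabatic: P₁V₁^γ = P₂V₂^γ ⇒ P₂ = P₁ (V₁/V₂)^γ.
P₂ = 0.26 × (17.2/1.02)^(1.4) = 13.57 MPa.

P₂ ≈ 13.6 MPa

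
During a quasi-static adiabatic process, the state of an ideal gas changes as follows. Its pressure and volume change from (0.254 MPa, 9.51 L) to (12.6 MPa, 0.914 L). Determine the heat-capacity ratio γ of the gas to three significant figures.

PV^γ = const ⇒ γ = ln(P₂/P₁) / ln(V₁/V₂).
γ = ln(12.6/0.254) / ln(9.51/0.914) = 1.667.

γ ≈ 1.67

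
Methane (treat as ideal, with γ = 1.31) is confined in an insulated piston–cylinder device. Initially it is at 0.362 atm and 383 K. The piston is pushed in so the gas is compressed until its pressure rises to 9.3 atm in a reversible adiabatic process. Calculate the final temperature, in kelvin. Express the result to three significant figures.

Along an adiabat T P^((1−γ)/γ) is constant, so T₂ = T₁ (P₂/P₁)^((γ−1)/γ).
T₂ = 383 × (9.3/0.362)^(0.237) = 825.7 K.

T₂ ≈ 826 K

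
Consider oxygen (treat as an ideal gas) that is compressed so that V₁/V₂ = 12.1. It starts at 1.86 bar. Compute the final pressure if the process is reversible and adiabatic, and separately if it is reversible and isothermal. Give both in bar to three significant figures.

adiabatic: 61.0 bar; isothermal: 22.5 bar

For a diatomic ideal gas γ = 7/5.
Isothermal: P₂ = P₁(V₁/V₂) = 1.86×12.1 = 22.51 bar.
Adiabatic: P₂ = P₁(V₁/V₂)^γ = 1.86×12.1^(7/5) = 61.01 bar.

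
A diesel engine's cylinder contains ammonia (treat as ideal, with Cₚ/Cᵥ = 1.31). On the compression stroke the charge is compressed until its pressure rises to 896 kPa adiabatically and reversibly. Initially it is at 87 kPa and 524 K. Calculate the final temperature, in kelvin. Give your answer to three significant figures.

T₂ ≈ 910 K

Along an adiabat T P^((1−γ)/γ) is constant, so T₂ = T₁ (P₂/P₁)^((γ−1)/γ).
T₂ = 524 × (896/87)^(0.237) = 909.9 K.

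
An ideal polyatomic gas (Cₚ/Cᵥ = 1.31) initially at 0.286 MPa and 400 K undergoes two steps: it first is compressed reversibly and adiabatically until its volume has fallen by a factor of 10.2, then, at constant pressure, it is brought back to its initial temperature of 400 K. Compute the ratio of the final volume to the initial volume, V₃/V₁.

Adiabatic step: V₂/V₁ = 0.09804; T₂ = T₁·10.2^(0.31) = 821.7 K.
Isobaric step: V₃/V₂ = T₃/T₂ = 400/821.7.
V₃/V₁ = (V₂/V₁)(V₃/V₂) = 0.09804 × (400/821.7) = 0.04772.

V₃/V₁ ≈ 0.0477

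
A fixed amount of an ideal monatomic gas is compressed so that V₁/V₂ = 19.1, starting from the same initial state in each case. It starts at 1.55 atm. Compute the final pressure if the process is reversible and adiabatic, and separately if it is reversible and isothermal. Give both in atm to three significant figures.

For a monatomic ideal gas γ = 5/3.
Isothermal: P₂ = P₁(V₁/V₂) = 1.55×19.1 = 29.61 atm.
Adiabatic: P₂ = P₁(V₁/V₂)^γ = 1.55×19.1^(5/3) = 211.5 atm.

adiabatic: 212 atm; isothermal: 29.6 atm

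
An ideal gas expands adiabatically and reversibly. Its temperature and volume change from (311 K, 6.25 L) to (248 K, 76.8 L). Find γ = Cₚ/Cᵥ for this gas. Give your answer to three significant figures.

TV^(γ−1) = const ⇒ γ − 1 = ln(T₂/T₁) / ln(V₁/V₂).
γ = 1 + ln(248/311) / ln(6.25/76.8) = 1.09.

γ ≈ 1.09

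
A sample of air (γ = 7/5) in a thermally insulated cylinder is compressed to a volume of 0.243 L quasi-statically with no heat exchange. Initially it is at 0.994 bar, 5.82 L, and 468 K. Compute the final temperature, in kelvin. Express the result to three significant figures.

Adiabatic: T₁V₁^(γ−1) = T₂V₂^(γ−1) ⇒ T₂ = T₁ (V₁/V₂)^(γ−1).
T₂ = 468 × (5.82/0.243)^(2/5) = 1667 K.

T₂ ≈ 1670 K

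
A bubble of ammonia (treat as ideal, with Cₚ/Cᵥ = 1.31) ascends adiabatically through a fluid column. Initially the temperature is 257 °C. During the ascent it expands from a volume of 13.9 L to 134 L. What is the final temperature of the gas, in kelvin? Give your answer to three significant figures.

Adiabatic: T₁V₁^(γ−1) = T₂V₂^(γ−1) ⇒ T₂ = T₁ (V₁/V₂)^(γ−1).
T₁ = 257 °C = 530.1 K.
T₂ = 530.1 × (13.9/134)^(0.31) = 262.6 K.

T₂ ≈ 263 K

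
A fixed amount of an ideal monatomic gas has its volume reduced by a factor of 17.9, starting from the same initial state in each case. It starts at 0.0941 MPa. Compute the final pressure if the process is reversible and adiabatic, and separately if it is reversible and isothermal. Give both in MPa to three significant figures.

For a monatomic ideal gas γ = 5/3.
Isothermal: P₂ = P₁(V₁/V₂) = 0.0941×17.9 = 1.684 MPa.
Adiabatic: P₂ = P₁(V₁/V₂)^γ = 0.0941×17.9^(5/3) = 11.53 MPa.

adiabatic: 11.5 MPa; isothermal: 1.68 MPa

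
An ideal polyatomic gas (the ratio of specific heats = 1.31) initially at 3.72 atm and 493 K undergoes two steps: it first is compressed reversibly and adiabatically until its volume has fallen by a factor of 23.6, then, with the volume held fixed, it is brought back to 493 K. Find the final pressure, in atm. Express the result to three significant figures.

P₃ ≈ 87.8 atm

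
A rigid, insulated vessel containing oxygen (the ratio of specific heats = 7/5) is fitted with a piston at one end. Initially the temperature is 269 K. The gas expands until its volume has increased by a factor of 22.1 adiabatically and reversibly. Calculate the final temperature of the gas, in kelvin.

T₂ ≈ 78.0 K

Adiabatic: T₁V₁^(γ−1) = T₂V₂^(γ−1) ⇒ T₂ = T₁ (V₁/V₂)^(γ−1).
T₂ = 269 × (1/22.1)^(2/5) = 77.98 K.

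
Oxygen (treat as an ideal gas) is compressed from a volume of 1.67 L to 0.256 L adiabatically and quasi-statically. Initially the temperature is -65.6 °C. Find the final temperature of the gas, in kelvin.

T₂ ≈ 439 K

For a reversible adiabat TV^(γ−1) is constant, so T₂ = T₁ (V₁/V₂)^(γ−1).
For a diatomic ideal gas γ = 7/5, so γ−1 = 2/5.
T₁ = -65.6 °C = 207.5 K.
T₂ = 207.5 × (1.67/0.256)^(2/5) = 439.5 K.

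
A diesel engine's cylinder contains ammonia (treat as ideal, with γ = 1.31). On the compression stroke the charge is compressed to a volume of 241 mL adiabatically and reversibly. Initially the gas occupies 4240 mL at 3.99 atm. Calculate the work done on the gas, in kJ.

W ≈ 7.92 kJ

P₂ = P₁(V₁/V₂)^γ = 3.99×(4240/241)^(1.31) = 170.8 atm.
For a reversible adiabat, W_by_gas = (P₁V₁ − P₂V₂)/(γ−1).
W_by = (404300×0.00424 − 1.73×10^7×0.000241) / (0.31) = -7921 J.
W_on_gas = −W_by = 7921 J.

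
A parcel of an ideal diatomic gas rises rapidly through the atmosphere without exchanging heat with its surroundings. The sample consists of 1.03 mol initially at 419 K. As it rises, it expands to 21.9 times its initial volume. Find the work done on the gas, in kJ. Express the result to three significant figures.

For a reversible adiabat TV^(γ−1) is constant, so T₂ = T₁ (V₁/V₂)^(γ−1).
γ = 7/5 for a diatomic ideal gas, so γ−1 = 2/5.
T₂ = 419 × (1/21.9)^(2/5) = 121.9 K.
Q = 0, so ΔU = W_on_gas = nCᵥΔT with Cᵥ = R/(γ−1) = 20.79 J/(mol·K).
ΔU = 1.03 × 20.79 × (121.9 − 419) = -6360 J.

W ≈ -6.36 kJ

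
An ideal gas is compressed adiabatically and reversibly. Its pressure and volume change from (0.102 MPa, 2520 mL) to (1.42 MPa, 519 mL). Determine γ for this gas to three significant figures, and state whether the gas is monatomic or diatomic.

γ ≈ 1.67; monatomic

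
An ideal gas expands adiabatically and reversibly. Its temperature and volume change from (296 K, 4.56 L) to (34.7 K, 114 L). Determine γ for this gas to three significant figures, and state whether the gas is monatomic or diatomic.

γ ≈ 1.67; monatomic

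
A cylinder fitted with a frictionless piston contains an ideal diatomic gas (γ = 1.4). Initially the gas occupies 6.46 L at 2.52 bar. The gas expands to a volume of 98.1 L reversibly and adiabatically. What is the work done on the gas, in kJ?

P₂ = P₁(V₁/V₂)^γ = 2.52×(6.46/98.1)^(1.4) = 0.0559 bar.
For a reversible adiabat, W_by_gas = (P₁V₁ − P₂V₂)/(γ−1).
W_by = (252000×0.00646 − 5590×0.0981) / (0.4) = 2699 J.
W_on_gas = −W_by = -2699 J.

W ≈ -2.70 kJ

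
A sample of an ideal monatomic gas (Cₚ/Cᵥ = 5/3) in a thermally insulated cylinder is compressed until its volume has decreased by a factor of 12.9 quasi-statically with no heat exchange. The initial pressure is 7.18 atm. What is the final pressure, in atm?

P₂ ≈ 509 atm

Since PV^γ is constant along a reversible adiabat, P₂ = P₁ (V₁/V₂)^γ.
P₂ = 7.18 × 12.9^(5/3) = 509.5 atm.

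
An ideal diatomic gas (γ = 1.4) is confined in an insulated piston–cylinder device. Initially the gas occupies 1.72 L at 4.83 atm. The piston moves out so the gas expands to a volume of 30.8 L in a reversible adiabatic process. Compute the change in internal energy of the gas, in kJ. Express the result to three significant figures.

ΔU ≈ -1.44 kJ

P₂ = P₁(V₁/V₂)^γ = 4.83×(1.72/30.8)^(1.4) = 0.08506 atm.
For a reversible adiabat, W_by_gas = (P₁V₁ − P₂V₂)/(γ−1).
W_by = (489400×0.00172 − 8619×0.0308) / (0.4) = 1441 J.
Q = 0 ⇒ ΔU = −W_by = -1441 J.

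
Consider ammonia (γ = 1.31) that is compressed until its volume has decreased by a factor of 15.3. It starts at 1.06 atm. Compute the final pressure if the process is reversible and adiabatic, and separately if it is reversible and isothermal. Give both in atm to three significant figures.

adiabatic: 37.8 atm; isothermal: 16.2 atm

Isothermal: P₂ = P₁(V₁/V₂) = 1.06×15.3 = 16.22 atm.
Adiabatic: P₂ = P₁(V₁/V₂)^γ = 1.06×15.3^(1.31) = 37.78 atm.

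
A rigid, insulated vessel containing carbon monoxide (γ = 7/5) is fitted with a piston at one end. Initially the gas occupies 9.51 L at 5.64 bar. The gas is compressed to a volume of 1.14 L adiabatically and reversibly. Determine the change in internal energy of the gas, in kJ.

ΔU ≈ 17.9 kJ

P₂ = P₁(V₁/V₂)^γ = 5.64×(9.51/1.14)^(7/5) = 109.9 bar.
For a reversible adiabat, W_by_gas = (P₁V₁ − P₂V₂)/(γ−1).
W_by = (564000×0.00951 − 1.099×10^7×0.00114) / (2/5) = -17920 J.
Q = 0 ⇒ ΔU = −W_by = 17920 J.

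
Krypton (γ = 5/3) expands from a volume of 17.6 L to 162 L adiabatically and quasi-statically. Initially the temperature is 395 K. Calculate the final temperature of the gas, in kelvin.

Adiabatic: T₁V₁^(γ−1) = T₂V₂^(γ−1) ⇒ T₂ = T₁ (V₁/V₂)^(γ−1).
T₂ = 395 × (17.6/162)^(2/3) = 89.94 K.

T₂ ≈ 89.9 K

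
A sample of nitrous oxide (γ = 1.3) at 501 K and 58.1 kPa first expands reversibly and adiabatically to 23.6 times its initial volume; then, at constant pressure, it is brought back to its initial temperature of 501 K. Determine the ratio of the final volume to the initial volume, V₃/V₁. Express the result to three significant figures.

Adiabatic step: V₂/V₁ = 23.6; T₂ = T₁·(1/23.6)^(0.3) = 194.1 K.
Isobaric step: V₃/V₂ = T₃/T₂ = 501/194.1.
V₃/V₁ = (V₂/V₁)(V₃/V₂) = 23.6 × (501/194.1) = 60.92.

V₃/V₁ ≈ 60.9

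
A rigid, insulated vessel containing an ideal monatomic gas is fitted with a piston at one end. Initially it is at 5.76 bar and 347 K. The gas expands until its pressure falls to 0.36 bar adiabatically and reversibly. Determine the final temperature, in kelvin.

T₂ ≈ 114 K

Adiabatic: T₂/T₁ = (P₂/P₁)^((γ−1)/γ).
For a monatomic ideal gas γ = 5/3, so (γ−1)/γ = 2/5.
T₂ = 347 × (0.36/5.76)^(2/5) = 114.5 K.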